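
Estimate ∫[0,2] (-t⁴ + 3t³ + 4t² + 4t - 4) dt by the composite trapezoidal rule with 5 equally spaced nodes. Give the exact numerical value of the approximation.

h = (2 − 0)/4 = 0.5.
Nodes t₀,…,t₄ = 0, 0.5, 1, 1.5, 2.
f(t) = -t⁴ + 3t³ + 4t² + 4t - 4: f₀=-4, f₁=-0.6875, f₂=6, f₃=16.0625, f₄=28.
(h/2)·[f₀ + 2f₁ + 2f₂ + 2f₃ + f₄] = 0.25·(66.75) = 16.6875.

16.6875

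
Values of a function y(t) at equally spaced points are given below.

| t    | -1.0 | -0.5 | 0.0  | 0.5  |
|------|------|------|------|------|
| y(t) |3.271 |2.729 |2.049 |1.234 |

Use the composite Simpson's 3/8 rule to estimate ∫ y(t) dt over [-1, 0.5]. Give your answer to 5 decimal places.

3.53231

h = 0.5, n = 3.
(3h/8)·[y₀ + 3y₁ + 3y₂ + y₃] = 0.1875·(18.839) = 3.53231.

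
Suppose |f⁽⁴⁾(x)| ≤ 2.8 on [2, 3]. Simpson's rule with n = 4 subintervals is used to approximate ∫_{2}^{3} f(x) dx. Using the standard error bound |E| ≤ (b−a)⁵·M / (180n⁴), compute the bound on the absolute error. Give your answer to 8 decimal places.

0.00006076

|E| ≤ (1)⁵·2.8 / (180·4⁴) = 2.8/46080 = 0.00006076.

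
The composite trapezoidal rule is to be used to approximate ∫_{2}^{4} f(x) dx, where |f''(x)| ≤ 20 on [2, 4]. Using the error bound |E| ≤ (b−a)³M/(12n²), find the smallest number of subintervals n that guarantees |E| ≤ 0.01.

37

Need 160/(12n²) ≤ 0.01.
n² ≥ 160/(12·0.01) = 1333.33 ⇒ n ≥ 36.5148, so the smallest n is 37.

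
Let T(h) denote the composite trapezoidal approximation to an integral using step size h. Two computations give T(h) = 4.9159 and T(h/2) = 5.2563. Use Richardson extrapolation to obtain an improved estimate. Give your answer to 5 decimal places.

5.36977

R = (4·T(h/2) − T(h)) / 3 = (4·5.2563 − 4.9159)/3 = (16.1093)/3 = 5.36977.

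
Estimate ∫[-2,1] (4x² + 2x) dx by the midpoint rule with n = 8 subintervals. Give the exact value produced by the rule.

8.859375

h = (1 − (-2))/8 = 0.375.
Midpoints m₁,…,m₈ = -1.8125, -1.4375, -1.0625, -0.6875, -0.3125, 0.0625, 0.4375, 0.8125.
f(m₁)=9.515625, f(m₂)=5.390625, f(m₃)=2.390625, f(m₄)=0.515625, f(m₅)=-0.234375, f(m₆)=0.140625, f(m₇)=1.640625, f(m₈)=4.265625.
h·[f(m₁) + f(m₂) + f(m₃) + f(m₄) + f(m₅) + f(m₆) + f(m₇) + f(m₈)] = 0.375·(23.625) = 8.859375.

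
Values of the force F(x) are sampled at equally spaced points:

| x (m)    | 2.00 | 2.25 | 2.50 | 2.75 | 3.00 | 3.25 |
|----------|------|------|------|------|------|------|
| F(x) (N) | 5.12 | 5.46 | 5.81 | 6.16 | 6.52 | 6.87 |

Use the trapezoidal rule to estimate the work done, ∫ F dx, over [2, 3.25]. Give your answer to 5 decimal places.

7.48625

h = 0.25, n = 5.
(h/2)·[y₀ + 2y₁ + 2y₂ + 2y₃ + 2y₄ + y₅] = 0.125·(59.89) = 7.48625.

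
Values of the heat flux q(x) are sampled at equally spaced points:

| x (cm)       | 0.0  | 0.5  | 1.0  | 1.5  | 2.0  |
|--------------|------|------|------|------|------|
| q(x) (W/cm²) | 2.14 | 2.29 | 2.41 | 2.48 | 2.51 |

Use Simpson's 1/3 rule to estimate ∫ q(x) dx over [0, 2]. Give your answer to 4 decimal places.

h = 0.5, n = 4.
(h/3)·[y₀ + 4y₁ + 2y₂ + 4y₃ + y₄] = 0.166667·(28.55) = 4.7583.

4.7583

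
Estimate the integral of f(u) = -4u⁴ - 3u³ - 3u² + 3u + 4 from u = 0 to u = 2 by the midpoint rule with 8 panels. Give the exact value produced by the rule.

h = (2 − 0)/8 = 0.25.
Midpoints m₁,…,m₈ = 0.125, 0.375, 0.625, 0.875, 1.125, 1.375, 1.625, 1.875.
f(m₁)=4.3212890625, f(m₂)=4.4658203125, f(m₃)=3.3603515625, f(m₄)=-0.0263671875, f(m₅)=-7.1005859375, f(m₆)=-19.6435546875, f(m₇)=-39.8115234375, f(m₈)=-70.1357421875.
h·[f(m₁) + f(m₂) + f(m₃) + f(m₄) + f(m₅) + f(m₆) + f(m₇) + f(m₈)] = 0.25·(-124.5703125) = -31.142578125.

-31.142578125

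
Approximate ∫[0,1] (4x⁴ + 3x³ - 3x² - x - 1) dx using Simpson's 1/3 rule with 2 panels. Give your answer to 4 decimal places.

-0.9167

h = (1 − 0)/2 = 0.5.
Nodes x₀,…,x₂ = 0, 0.5, 1.
f(x) = 4x⁴ + 3x³ - 3x² - x - 1: f₀=-1, f₁=-1.625, f₂=2.
(h/3)·[f₀ + 4f₁ + f₂] = 0.166667·(-5.5) = -0.9167.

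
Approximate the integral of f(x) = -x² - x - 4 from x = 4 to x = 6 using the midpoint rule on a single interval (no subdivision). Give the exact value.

-68

M = (b−a)·f(5) = 2·(-34) = -68.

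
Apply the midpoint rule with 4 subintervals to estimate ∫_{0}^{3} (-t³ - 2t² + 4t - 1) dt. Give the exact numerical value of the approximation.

-22.3359375

h = (3 − 0)/4 = 0.75.
Midpoints m₁,…,m₄ = 0.375, 1.125, 1.875, 2.625.
f(m₁)=0.166015625, f(m₂)=-0.455078125, f(m₃)=-7.123046875, f(m₄)=-22.369140625.
h·[f(m₁) + f(m₂) + f(m₃) + f(m₄)] = 0.75·(-29.78125) = -22.3359375.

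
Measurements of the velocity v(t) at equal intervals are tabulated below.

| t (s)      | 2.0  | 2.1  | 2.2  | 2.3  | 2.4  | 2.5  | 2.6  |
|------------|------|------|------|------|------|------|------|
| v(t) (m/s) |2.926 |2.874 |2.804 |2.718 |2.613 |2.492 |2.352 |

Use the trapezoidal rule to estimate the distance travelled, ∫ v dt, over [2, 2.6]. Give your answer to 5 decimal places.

1.61400

h = 0.1, n = 6.
(h/2)·[y₀ + 2y₁ + 2y₂ + 2y₃ + 2y₄ + 2y₅ + y₆] = 0.05·(32.280) = 1.61400.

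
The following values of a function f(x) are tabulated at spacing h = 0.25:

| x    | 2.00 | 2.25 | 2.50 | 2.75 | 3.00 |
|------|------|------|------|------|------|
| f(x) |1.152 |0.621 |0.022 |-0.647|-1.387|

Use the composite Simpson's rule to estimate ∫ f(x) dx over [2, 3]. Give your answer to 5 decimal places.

-0.02458

h = 0.25, n = 4.
(h/3)·[y₀ + 4y₁ + 2y₂ + 4y₃ + y₄] = 0.083333·(-0.295) = -0.02458.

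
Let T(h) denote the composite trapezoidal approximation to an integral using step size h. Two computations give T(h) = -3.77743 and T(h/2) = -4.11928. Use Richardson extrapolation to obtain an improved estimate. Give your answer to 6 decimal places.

R = (4·T(h/2) − T(h)) / 3 = (4·(-4.11928) − (-3.77743))/3 = (-12.69969)/3 = -4.233230.

-4.233230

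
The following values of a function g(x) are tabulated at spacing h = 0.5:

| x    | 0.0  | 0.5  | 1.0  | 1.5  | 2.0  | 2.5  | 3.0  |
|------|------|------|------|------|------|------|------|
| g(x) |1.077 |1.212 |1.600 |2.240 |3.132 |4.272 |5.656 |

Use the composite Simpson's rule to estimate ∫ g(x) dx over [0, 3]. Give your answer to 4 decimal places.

h = 0.5, n = 6.
(h/3)·[y₀ + 4y₁ + 2y₂ + 4y₃ + 2y₄ + 4y₅ + y₆] = 0.166667·(47.093) = 7.8488.

7.8488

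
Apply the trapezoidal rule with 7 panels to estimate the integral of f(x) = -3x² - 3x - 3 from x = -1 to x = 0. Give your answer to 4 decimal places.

-2.5102

h = (0 − (-1))/7 = 0.142857.
Nodes x₀,…,x₇ = -1, -0.857143, -0.714286, -0.571429, -0.428571, -0.285714, -0.142857, 0.
f(x) = -3x² - 3x - 3: f₀=-3, f₁=-2.632653, f₂=-2.387755, f₃=-2.265306, f₄=-2.265306, f₅=-2.387755, f₆=-2.632653, f₇=-3.
(h/2)·[f₀ + 2f₁ + 2f₂ + 2f₃ + 2f₄ + 2f₅ + 2f₆ + f₇] = 0.071429·(-35.142857) = -2.5102.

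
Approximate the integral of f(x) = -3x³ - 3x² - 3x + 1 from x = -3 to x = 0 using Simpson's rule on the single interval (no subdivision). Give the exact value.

S = (b−a)/6 · [f(-3) + 4f(-1.5) + f(0)] = 0.5·[64 + 4·8.875 + 1] = 50.25.

50.25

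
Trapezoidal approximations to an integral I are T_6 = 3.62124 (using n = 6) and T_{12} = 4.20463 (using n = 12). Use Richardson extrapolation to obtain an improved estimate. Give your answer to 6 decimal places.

R = (4·T_{12} − T_6) / 3 = (4·4.20463 − 3.62124)/3 = (13.19728)/3 = 4.399093.

4.399093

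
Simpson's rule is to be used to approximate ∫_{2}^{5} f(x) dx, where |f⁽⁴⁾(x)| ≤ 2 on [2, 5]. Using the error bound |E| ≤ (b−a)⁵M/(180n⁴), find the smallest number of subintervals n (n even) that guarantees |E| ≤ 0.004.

6

Need 486/(180n⁴) ≤ 0.004.
n⁴ ≥ 486/(180·0.004) = 675 ⇒ n ≥ 5.0971, so the smallest even n is 6. (n must be even for Simpson's rule.)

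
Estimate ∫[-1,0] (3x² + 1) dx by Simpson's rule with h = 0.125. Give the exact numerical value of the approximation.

2

h = (0 − (-1))/8 = 0.125.
Nodes x₀,…,x₈ = -1, -0.875, -0.75, -0.625, -0.5, -0.375, -0.25, -0.125, 0.
f(x) = 3x² + 1: f₀=4, f₁=3.296875, f₂=2.6875, f₃=2.171875, f₄=1.75, f₅=1.421875, f₆=1.1875, f₇=1.046875, f₈=1.
(h/3)·[f₀ + 4f₁ + 2f₂ + 4f₃ + 2f₄ + 4f₅ + 2f₆ + 4f₇ + f₈] = 0.041667·(48) = 2.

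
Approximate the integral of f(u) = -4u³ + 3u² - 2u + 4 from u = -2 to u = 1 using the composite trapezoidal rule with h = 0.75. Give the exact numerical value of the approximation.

41.53125

h = (1 − (-2))/4 = 0.75.
Nodes u₀,…,u₄ = -2, -1.25, -0.5, 0.25, 1.
f(u) = -4u³ + 3u² - 2u + 4: f₀=52, f₁=19, f₂=6.25, f₃=3.625, f₄=1.
(h/2)·[f₀ + 2f₁ + 2f₂ + 2f₃ + f₄] = 0.375·(110.75) = 41.53125.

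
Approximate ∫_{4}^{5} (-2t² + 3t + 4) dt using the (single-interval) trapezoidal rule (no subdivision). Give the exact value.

T = (b−a)/2 · [f(4) + f(5)] = 0.5·[(-16) + (-31)] = -23.5.

-23.5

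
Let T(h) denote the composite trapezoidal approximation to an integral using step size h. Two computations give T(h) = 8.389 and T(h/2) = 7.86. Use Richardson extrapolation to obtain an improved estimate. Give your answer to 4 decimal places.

R = (4·T(h/2) − T(h)) / 3 = (4·7.86 − 8.389)/3 = (23.051)/3 = 7.6837.

7.6837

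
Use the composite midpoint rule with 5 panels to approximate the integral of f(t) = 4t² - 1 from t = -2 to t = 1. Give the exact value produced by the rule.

h = (1 − (-2))/5 = 0.6.
Midpoints m₁,…,m₅ = -1.7, -1.1, -0.5, 0.1, 0.7.
f(m₁)=10.56, f(m₂)=3.84, f(m₃)=0, f(m₄)=-0.96, f(m₅)=0.96.
h·[f(m₁) + f(m₂) + f(m₃) + f(m₄) + f(m₅)] = 0.6·(14.4) = 8.64.

8.64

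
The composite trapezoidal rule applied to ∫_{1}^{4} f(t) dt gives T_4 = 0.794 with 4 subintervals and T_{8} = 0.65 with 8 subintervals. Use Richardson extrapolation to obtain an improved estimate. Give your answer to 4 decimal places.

R = (4·T_{8} − T_4) / 3 = (4·0.65 − 0.794)/3 = (1.806)/3 = 0.6020.

0.6020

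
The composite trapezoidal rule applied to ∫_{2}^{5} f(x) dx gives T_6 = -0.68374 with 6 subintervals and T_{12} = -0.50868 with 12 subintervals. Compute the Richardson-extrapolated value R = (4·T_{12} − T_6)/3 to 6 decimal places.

-0.450327

R = (4·T_{12} − T_6) / 3 = (4·(-0.50868) − (-0.68374))/3 = (-1.35098)/3 = -0.450327.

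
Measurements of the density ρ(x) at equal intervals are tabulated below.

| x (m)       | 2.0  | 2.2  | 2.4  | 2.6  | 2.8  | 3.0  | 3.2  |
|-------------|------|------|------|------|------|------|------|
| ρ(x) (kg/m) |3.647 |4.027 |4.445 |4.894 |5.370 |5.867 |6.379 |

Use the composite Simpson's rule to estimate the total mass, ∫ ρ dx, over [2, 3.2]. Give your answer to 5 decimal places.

h = 0.2, n = 6.
(h/3)·[y₀ + 4y₁ + 2y₂ + 4y₃ + 2y₄ + 4y₅ + y₆] = 0.066667·(88.808) = 5.92053.

5.92053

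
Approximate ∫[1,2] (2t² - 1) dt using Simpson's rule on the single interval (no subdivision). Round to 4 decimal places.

S = (b−a)/6 · [f(1) + 4f(1.5) + f(2)] = 0.166667·[1 + 4·3.5 + 7] = 3.6667.

3.6667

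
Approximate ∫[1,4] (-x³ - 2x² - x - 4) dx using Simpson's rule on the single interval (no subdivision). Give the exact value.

-125.25

S = (b−a)/6 · [f(1) + 4f(2.5) + f(4)] = 0.5·[(-8) + 4·(-34.625) + (-104)] = -125.25.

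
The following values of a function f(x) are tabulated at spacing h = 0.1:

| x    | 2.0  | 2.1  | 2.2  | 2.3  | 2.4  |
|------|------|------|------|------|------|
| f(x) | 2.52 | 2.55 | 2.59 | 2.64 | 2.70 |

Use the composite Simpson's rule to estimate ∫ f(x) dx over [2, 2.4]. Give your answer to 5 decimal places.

1.03867

h = 0.1, n = 4.
(h/3)·[y₀ + 4y₁ + 2y₂ + 4y₃ + y₄] = 0.033333·(31.16) = 1.03867.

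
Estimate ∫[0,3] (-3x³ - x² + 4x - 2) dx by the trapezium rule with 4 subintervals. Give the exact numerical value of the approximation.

-61.828125

h = (3 − 0)/4 = 0.75.
Nodes x₀,…,x₄ = 0, 0.75, 1.5, 2.25, 3.
f(x) = -3x³ - x² + 4x - 2: f₀=-2, f₁=-0.828125, f₂=-8.375, f₃=-32.234375, f₄=-80.
(h/2)·[f₀ + 2f₁ + 2f₂ + 2f₃ + f₄] = 0.375·(-164.875) = -61.828125.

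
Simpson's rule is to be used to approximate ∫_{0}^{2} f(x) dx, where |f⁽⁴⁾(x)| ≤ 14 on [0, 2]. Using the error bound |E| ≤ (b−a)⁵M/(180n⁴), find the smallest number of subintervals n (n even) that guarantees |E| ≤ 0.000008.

24

Need 448/(180n⁴) ≤ 0.000008.
n⁴ ≥ 448/(180·0.000008) = 311111 ⇒ n ≥ 23.6172, so the smallest even n is 24. (n must be even for Simpson's rule.)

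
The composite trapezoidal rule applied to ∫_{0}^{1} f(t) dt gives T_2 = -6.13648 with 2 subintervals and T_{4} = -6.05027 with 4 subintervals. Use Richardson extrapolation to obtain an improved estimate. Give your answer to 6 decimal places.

R = (4·T_{4} − T_2) / 3 = (4·(-6.05027) − (-6.13648))/3 = (-18.06460)/3 = -6.021533.

-6.021533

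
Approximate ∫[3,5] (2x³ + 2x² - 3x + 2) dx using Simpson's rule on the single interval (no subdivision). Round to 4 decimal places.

S = (b−a)/6 · [f(3) + 4f(4) + f(5)] = 0.333333·[65 + 4·150 + 287] = 317.3333.

317.3333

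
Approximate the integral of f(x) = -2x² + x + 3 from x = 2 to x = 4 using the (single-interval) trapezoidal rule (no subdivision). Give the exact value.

-28

T = (b−a)/2 · [f(2) + f(4)] = 1·[(-3) + (-25)] = -28.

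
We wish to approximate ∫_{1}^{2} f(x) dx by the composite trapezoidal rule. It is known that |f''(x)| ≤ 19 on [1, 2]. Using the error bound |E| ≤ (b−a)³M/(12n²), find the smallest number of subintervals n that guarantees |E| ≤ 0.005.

18

Need 19/(12n²) ≤ 0.005.
n² ≥ 19/(12·0.005) = 316.667 ⇒ n ≥ 17.7951, so the smallest n is 18.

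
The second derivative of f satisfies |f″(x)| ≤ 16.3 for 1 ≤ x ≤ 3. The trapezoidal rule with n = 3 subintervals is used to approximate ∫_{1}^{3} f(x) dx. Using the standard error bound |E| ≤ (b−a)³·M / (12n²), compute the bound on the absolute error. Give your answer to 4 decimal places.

|E| ≤ (2)³·16.3 / (12·3²) = 130.4/108 = 1.2074.

1.2074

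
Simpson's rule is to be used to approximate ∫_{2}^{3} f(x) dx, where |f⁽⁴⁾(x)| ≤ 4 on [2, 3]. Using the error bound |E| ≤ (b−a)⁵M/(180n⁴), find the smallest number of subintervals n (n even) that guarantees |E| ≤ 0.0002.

4

Need 4/(180n⁴) ≤ 0.0002.
n⁴ ≥ 4/(180·0.0002) = 111.111 ⇒ n ≥ 3.2467, so the smallest even n is 4. (n must be even for Simpson's rule.)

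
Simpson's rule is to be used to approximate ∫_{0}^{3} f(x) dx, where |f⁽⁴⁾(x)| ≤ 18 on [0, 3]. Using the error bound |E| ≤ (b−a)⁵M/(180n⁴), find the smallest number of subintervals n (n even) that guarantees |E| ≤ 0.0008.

Need 4374/(180n⁴) ≤ 0.0008.
n⁴ ≥ 4374/(180·0.0008) = 30375 ⇒ n ≥ 13.2017, so the smallest even n is 14. (n must be even for Simpson's rule.)

14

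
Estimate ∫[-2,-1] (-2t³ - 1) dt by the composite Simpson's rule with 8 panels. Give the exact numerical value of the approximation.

6.5

h = (-1 − (-2))/8 = 0.125.
Nodes t₀,…,t₈ = -2, -1.875, -1.75, -1.625, -1.5, -1.375, -1.25, -1.125, -1.
f(t) = -2t³ - 1: f₀=15, f₁=12.18359375, f₂=9.71875, f₃=7.58203125, f₄=5.75, f₅=4.19921875, f₆=2.90625, f₇=1.84765625, f₈=1.
(h/3)·[f₀ + 4f₁ + 2f₂ + 4f₃ + 2f₄ + 4f₅ + 2f₆ + 4f₇ + f₈] = 0.041667·(156) = 6.5.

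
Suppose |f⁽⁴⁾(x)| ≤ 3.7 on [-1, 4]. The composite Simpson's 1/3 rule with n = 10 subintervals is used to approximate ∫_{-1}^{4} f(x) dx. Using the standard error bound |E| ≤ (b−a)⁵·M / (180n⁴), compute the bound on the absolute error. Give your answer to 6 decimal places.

|E| ≤ (5)⁵·3.7 / (180·10⁴) = 11562.5/1800000 = 0.006424.

0.006424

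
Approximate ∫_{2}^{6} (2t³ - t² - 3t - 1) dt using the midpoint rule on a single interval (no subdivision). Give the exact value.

396

M = (b−a)·f(4) = 4·(99) = 396.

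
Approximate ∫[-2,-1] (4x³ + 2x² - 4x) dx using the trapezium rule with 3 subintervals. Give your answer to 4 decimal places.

-4.6296

h = (-1 − (-2))/3 = 0.333333.
Nodes x₀,…,x₃ = -2, -1.666667, -1.333333, -1.
f(x) = 4x³ + 2x² - 4x: f₀=-16, f₁=-6.296296, f₂=-0.592593, f₃=2.
(h/2)·[f₀ + 2f₁ + 2f₂ + f₃] = 0.166667·(-27.777778) = -4.6296.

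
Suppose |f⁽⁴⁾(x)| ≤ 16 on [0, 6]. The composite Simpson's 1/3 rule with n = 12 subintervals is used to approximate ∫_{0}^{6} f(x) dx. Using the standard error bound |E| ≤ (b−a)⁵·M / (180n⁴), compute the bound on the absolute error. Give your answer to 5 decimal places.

|E| ≤ (6)⁵·16 / (180·12⁴) = 124416/3732480 = 0.03333.

0.03333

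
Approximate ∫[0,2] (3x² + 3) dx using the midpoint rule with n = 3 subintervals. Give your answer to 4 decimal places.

13.7778

h = (2 − 0)/3 = 0.666667.
Midpoints m₁,…,m₃ = 0.333333, 1, 1.666667.
f(m₁)=3.333333, f(m₂)=6, f(m₃)=11.333333.
h·[f(m₁) + f(m₂) + f(m₃)] = 0.666667·(20.666667) = 13.7778.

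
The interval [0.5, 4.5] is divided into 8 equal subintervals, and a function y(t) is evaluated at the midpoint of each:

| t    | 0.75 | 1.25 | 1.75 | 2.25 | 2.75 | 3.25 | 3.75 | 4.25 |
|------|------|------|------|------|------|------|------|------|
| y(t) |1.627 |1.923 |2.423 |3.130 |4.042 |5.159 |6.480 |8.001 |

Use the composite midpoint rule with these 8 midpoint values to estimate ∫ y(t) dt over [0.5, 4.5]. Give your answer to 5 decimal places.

h = 0.5, n = 8.
h·[y(m₁) + y(m₂) + y(m₃) + y(m₄) + y(m₅) + y(m₆) + y(m₇) + y(m₈)] = 0.5·(32.785) = 16.39250.

16.39250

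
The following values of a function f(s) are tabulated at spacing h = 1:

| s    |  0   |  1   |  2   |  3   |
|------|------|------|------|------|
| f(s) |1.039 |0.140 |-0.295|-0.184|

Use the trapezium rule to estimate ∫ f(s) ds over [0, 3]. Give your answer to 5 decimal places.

0.27250

h = 1, n = 3.
(h/2)·[y₀ + 2y₁ + 2y₂ + y₃] = 0.5·(0.545) = 0.27250.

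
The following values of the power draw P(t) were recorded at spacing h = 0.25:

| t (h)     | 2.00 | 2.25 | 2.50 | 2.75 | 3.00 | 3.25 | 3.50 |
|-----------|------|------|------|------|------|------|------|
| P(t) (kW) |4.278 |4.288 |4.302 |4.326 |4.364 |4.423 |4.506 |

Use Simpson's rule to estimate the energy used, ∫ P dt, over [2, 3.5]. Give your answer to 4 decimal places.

h = 0.25, n = 6.
(h/3)·[y₀ + 4y₁ + 2y₂ + 4y₃ + 2y₄ + 4y₅ + y₆] = 0.083333·(78.264) = 6.5220.

6.5220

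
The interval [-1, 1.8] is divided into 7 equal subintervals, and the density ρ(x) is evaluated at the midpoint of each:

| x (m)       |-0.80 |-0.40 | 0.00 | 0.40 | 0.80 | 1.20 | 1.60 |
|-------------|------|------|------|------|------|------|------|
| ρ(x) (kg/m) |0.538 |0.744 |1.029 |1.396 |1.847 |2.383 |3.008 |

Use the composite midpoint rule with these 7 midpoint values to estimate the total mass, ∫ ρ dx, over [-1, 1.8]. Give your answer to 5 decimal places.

4.37800

h = 0.4, n = 7.
h·[y(m₁) + y(m₂) + y(m₃) + y(m₄) + y(m₅) + y(m₆) + y(m₇)] = 0.4·(10.945) = 4.37800.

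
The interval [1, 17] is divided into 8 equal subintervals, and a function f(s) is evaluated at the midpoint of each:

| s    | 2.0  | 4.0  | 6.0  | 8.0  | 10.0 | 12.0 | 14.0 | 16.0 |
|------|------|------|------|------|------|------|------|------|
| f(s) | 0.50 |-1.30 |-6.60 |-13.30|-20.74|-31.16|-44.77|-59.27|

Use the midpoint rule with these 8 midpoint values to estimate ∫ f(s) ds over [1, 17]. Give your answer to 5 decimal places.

-353.28000

h = 2, n = 8.
h·[y(m₁) + y(m₂) + y(m₃) + y(m₄) + y(m₅) + y(m₆) + y(m₇) + y(m₈)] = 2·(-176.64) = -353.28000.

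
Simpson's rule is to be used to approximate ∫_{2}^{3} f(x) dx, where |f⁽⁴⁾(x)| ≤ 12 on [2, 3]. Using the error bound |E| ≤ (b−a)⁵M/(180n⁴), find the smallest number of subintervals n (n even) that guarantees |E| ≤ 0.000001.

18

Need 12/(180n⁴) ≤ 0.000001.
n⁴ ≥ 12/(180·0.000001) = 66666.7 ⇒ n ≥ 16.0686, so the smallest even n is 18. (n must be even for Simpson's rule.)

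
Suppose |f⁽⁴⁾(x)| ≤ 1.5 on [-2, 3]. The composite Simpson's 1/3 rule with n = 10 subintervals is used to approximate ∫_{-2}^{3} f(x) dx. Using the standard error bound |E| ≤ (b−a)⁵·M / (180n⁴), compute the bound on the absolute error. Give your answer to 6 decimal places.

0.002604

|E| ≤ (5)⁵·1.5 / (180·10⁴) = 4687.5/1800000 = 0.002604.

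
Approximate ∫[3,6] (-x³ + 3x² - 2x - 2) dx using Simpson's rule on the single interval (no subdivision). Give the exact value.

S = (b−a)/6 · [f(3) + 4f(4.5) + f(6)] = 0.5·[(-8) + 4·(-41.375) + (-122)] = -147.75.

-147.75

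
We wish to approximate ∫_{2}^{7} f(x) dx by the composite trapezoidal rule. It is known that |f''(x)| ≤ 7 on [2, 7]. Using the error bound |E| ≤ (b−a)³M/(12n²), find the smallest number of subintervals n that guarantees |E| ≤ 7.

4

Need 875/(12n²) ≤ 7.
n² ≥ 875/(12·7) = 10.4167 ⇒ n ≥ 3.2275, so the smallest n is 4.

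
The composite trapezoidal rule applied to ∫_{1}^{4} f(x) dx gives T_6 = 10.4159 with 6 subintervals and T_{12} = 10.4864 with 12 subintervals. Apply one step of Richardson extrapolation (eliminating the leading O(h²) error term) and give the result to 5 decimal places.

10.50990

R = (4·T_{12} − T_6) / 3 = (4·10.4864 − 10.4159)/3 = (31.5297)/3 = 10.50990.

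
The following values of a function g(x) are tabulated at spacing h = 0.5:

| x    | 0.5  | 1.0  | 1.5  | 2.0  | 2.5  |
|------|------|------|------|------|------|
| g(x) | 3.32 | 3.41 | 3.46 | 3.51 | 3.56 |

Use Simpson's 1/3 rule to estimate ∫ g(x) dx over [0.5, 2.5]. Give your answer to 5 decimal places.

6.91333

h = 0.5, n = 4.
(h/3)·[y₀ + 4y₁ + 2y₂ + 4y₃ + y₄] = 0.166667·(41.48) = 6.91333.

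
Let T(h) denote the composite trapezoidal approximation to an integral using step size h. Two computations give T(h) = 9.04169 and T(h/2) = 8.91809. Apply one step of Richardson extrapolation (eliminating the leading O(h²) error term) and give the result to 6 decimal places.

8.876890

R = (4·T(h/2) − T(h)) / 3 = (4·8.91809 − 9.04169)/3 = (26.63067)/3 = 8.876890.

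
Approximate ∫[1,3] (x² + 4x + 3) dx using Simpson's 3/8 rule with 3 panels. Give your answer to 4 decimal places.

h = (3 − 1)/3 = 0.666667.
Nodes x₀,…,x₃ = 1, 1.666667, 2.333333, 3.
f(x) = x² + 4x + 3: f₀=8, f₁=12.444444, f₂=17.777778, f₃=24.
(3h/8)·[f₀ + 3f₁ + 3f₂ + f₃] = 0.25·(122.666667) = 30.6667.

30.6667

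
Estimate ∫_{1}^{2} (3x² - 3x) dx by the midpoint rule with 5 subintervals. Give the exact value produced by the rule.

2.49

h = (2 − 1)/5 = 0.2.
Midpoints m₁,…,m₅ = 1.1, 1.3, 1.5, 1.7, 1.9.
f(m₁)=0.33, f(m₂)=1.17, f(m₃)=2.25, f(m₄)=3.57, f(m₅)=5.13.
h·[f(m₁) + f(m₂) + f(m₃) + f(m₄) + f(m₅)] = 0.2·(12.45) = 2.49.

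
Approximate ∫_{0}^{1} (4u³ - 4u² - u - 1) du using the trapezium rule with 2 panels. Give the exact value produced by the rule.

-1.75

h = (1 − 0)/2 = 0.5.
Nodes u₀,…,u₂ = 0, 0.5, 1.
f(u) = 4u³ - 4u² - u - 1: f₀=-1, f₁=-2, f₂=-2.
(h/2)·[f₀ + 2f₁ + f₂] = 0.25·(-7) = -1.75.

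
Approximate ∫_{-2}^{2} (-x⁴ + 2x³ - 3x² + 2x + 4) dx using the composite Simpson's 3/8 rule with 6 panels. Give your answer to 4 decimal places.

h = (2 − (-2))/6 = 0.666667.
Nodes x₀,…,x₆ = -2, -1.333333, -0.666667, 0, 0.666667, 1.333333, 2.
f(x) = -x⁴ + 2x³ - 3x² + 2x + 4: f₀=-44, f₁=-11.901235, f₂=0.543210, f₃=4, f₄=4.395062, f₅=2.913580, f₆=-4.
(3h/8)·[f₀ + 3f₁ + 3f₂ + 2f₃ + 3f₄ + 3f₅ + f₆] = 0.25·(-52.148148) = -13.0370.

-13.0370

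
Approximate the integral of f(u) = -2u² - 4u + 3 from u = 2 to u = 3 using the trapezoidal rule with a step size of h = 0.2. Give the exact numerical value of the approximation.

-19.68

h = (3 − 2)/5 = 0.2.
Nodes u₀,…,u₅ = 2, 2.2, 2.4, 2.6, 2.8, 3.
f(u) = -2u² - 4u + 3: f₀=-13, f₁=-15.48, f₂=-18.12, f₃=-20.92, f₄=-23.88, f₅=-27.
(h/2)·[f₀ + 2f₁ + 2f₂ + 2f₃ + 2f₄ + f₅] = 0.1·(-196.8) = -19.68.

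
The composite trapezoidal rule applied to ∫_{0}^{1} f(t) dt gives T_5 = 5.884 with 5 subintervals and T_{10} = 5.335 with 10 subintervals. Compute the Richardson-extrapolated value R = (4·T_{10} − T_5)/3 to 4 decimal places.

5.1520

R = (4·T_{10} − T_5) / 3 = (4·5.335 − 5.884)/3 = (15.456)/3 = 5.1520.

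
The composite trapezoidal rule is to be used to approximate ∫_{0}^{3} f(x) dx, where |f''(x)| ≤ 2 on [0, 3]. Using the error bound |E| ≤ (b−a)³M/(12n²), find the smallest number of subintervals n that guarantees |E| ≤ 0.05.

10

Need 54/(12n²) ≤ 0.05.
n² ≥ 54/(12·0.05) = 90 ⇒ n ≥ 9.4868, so the smallest n is 10.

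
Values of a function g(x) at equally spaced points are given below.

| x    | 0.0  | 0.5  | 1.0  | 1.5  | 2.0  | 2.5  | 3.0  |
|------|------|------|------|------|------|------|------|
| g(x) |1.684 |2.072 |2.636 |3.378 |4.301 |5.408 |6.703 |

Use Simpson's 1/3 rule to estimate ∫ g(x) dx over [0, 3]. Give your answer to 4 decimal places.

10.9488

h = 0.5, n = 6.
(h/3)·[y₀ + 4y₁ + 2y₂ + 4y₃ + 2y₄ + 4y₅ + y₆] = 0.166667·(65.693) = 10.9488.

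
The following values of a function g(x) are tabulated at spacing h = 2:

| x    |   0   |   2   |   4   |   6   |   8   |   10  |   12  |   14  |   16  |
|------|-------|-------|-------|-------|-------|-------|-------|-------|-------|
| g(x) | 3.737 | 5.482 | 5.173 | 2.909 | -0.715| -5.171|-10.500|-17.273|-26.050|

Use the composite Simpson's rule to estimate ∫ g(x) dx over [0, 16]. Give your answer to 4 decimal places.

h = 2, n = 8.
(h/3)·[y₀ + 4y₁ + 2y₂ + 4y₃ + 2y₄ + 4y₅ + 2y₆ + 4y₇ + y₈] = 0.666667·(-90.609) = -60.4060.

-60.4060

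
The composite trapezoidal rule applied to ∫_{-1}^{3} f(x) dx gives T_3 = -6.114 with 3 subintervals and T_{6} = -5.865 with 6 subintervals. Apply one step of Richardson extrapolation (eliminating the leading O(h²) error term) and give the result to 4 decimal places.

-5.7820

R = (4·T_{6} − T_3) / 3 = (4·(-5.865) − (-6.114))/3 = (-17.346)/3 = -5.7820.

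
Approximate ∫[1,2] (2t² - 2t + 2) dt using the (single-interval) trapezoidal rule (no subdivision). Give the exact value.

4

T = (b−a)/2 · [f(1) + f(2)] = 0.5·[2 + 6] = 4.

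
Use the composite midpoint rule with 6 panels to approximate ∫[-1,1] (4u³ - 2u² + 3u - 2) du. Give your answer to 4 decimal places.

-5.2963

h = (1 − (-1))/6 = 0.333333.
Midpoints m₁,…,m₆ = -0.833333, -0.5, -0.166667, 0.166667, 0.5, 0.833333.
f(m₁)=-8.203704, f(m₂)=-4.5, f(m₃)=-2.574074, f(m₄)=-1.537037, f(m₅)=-0.5, f(m₆)=1.425926.
h·[f(m₁) + f(m₂) + f(m₃) + f(m₄) + f(m₅) + f(m₆)] = 0.333333·(-15.888889) = -5.2963.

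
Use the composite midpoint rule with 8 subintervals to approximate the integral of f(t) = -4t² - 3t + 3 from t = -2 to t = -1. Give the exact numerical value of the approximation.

-1.828125

h = (-1 − (-2))/8 = 0.125.
Midpoints m₁,…,m₈ = -1.9375, -1.8125, -1.6875, -1.5625, -1.4375, -1.3125, -1.1875, -1.0625.
f(m₁)=-6.203125, f(m₂)=-4.703125, f(m₃)=-3.328125, f(m₄)=-2.078125, f(m₅)=-0.953125, f(m₆)=0.046875, f(m₇)=0.921875, f(m₈)=1.671875.
h·[f(m₁) + f(m₂) + f(m₃) + f(m₄) + f(m₅) + f(m₆) + f(m₇) + f(m₈)] = 0.125·(-14.625) = -1.828125.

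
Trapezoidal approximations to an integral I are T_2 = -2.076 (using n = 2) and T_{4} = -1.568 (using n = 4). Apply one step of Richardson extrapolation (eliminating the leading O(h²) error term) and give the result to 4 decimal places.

-1.3987

R = (4·T_{4} − T_2) / 3 = (4·(-1.568) − (-2.076))/3 = (-4.196)/3 = -1.3987.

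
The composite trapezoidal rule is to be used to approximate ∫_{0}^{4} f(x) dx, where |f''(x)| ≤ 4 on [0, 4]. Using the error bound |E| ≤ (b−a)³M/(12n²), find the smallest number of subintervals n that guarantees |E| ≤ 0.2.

Need 256/(12n²) ≤ 0.2.
n² ≥ 256/(12·0.2) = 106.667 ⇒ n ≥ 10.3280, so the smallest n is 11.

11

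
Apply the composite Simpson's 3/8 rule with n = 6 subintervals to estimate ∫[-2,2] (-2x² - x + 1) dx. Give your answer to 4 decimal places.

-6.6667

h = (2 − (-2))/6 = 0.666667.
Nodes x₀,…,x₆ = -2, -1.333333, -0.666667, 0, 0.666667, 1.333333, 2.
f(x) = -2x² - x + 1: f₀=-5, f₁=-1.222222, f₂=0.777778, f₃=1, f₄=-0.555556, f₅=-3.888889, f₆=-9.
(3h/8)·[f₀ + 3f₁ + 3f₂ + 2f₃ + 3f₄ + 3f₅ + f₆] = 0.25·(-26.666667) = -6.6667.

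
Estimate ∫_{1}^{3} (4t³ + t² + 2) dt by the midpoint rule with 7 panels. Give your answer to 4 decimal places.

92.3265

h = (3 − 1)/7 = 0.285714.
Midpoints m₁,…,m₇ = 1.142857, 1.428571, 1.714286, 2, 2.285714, 2.571429, 2.857143.
f(m₁)=9.276968, f(m₂)=15.702624, f(m₃)=25.090379, f(m₄)=38, f(m₅)=54.991254, f(m₆)=76.623907, f(m₇)=103.457726.
h·[f(m₁) + f(m₂) + f(m₃) + f(m₄) + f(m₅) + f(m₆) + f(m₇)] = 0.285714·(323.142857) = 92.3265.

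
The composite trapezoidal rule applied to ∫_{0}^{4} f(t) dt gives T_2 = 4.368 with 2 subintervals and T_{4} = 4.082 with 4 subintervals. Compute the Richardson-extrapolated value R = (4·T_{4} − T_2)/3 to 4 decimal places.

3.9867

R = (4·T_{4} − T_2) / 3 = (4·4.082 − 4.368)/3 = (11.960)/3 = 3.9867.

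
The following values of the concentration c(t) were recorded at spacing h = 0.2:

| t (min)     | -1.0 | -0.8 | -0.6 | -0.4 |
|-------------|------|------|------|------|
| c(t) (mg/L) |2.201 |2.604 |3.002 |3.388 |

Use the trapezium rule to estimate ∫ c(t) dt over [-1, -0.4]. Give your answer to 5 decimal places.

h = 0.2, n = 3.
(h/2)·[y₀ + 2y₁ + 2y₂ + y₃] = 0.1·(16.801) = 1.68010.

1.68010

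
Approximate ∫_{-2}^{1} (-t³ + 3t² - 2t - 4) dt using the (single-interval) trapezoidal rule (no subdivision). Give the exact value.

T = (b−a)/2 · [f(-2) + f(1)] = 1.5·[20 + (-4)] = 24.

24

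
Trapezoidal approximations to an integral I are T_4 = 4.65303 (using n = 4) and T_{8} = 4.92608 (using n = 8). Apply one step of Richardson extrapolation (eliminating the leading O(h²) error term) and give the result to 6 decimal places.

R = (4·T_{8} − T_4) / 3 = (4·4.92608 − 4.65303)/3 = (15.05129)/3 = 5.017097.

5.017097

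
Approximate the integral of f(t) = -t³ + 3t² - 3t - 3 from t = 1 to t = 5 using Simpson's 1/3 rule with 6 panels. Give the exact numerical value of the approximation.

-80

h = (5 − 1)/6 = 0.666667.
Nodes t₀,…,t₆ = 1, 1.666667, 2.333333, 3, 3.666667, 4.333333, 5.
f(t) = -t³ + 3t² - 3t - 3: f₀=-4, f₁=-4.296296, f₂=-6.370370, f₃=-12, f₄=-22.962963, f₅=-41.037037, f₆=-68.
(h/3)·[f₀ + 4f₁ + 2f₂ + 4f₃ + 2f₄ + 4f₅ + f₆] = 0.222222·(-360) = -80.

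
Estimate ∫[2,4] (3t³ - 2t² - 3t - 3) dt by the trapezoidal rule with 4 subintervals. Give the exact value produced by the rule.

h = (4 − 2)/4 = 0.5.
Nodes t₀,…,t₄ = 2, 2.5, 3, 3.5, 4.
f(t) = 3t³ - 2t² - 3t - 3: f₀=7, f₁=23.875, f₂=51, f₃=90.625, f₄=145.
(h/2)·[f₀ + 2f₁ + 2f₂ + 2f₃ + f₄] = 0.25·(483) = 120.75.

120.75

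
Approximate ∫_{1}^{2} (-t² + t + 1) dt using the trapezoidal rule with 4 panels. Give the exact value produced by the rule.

0.15625

h = (2 − 1)/4 = 0.25.
Nodes t₀,…,t₄ = 1, 1.25, 1.5, 1.75, 2.
f(t) = -t² + t + 1: f₀=1, f₁=0.6875, f₂=0.25, f₃=-0.3125, f₄=-1.
(h/2)·[f₀ + 2f₁ + 2f₂ + 2f₃ + f₄] = 0.125·(1.25) = 0.15625.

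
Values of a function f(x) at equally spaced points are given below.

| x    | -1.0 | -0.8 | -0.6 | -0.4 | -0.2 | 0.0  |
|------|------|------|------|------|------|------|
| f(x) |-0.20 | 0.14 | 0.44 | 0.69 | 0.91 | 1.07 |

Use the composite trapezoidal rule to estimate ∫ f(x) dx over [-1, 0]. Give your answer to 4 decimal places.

0.5230

h = 0.2, n = 5.
(h/2)·[y₀ + 2y₁ + 2y₂ + 2y₃ + 2y₄ + y₅] = 0.1·(5.23) = 0.5230.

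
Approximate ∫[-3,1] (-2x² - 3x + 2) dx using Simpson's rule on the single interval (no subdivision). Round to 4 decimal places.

S = (b−a)/6 · [f(-3) + 4f(-1) + f(1)] = 0.666667·[(-7) + 4·3 + (-3)] = 1.3333.

1.3333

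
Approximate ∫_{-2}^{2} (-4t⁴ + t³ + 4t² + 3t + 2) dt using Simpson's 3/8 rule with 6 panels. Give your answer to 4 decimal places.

-22.8148

h = (2 − (-2))/6 = 0.666667.
Nodes t₀,…,t₆ = -2, -1.333333, -0.666667, 0, 0.666667, 1.333333, 2.
f(t) = -4t⁴ + t³ + 4t² + 3t + 2: f₀=-60, f₁=-9.901235, f₂=0.691358, f₃=2, f₄=5.283951, f₅=2.839506, f₆=-32.
(3h/8)·[f₀ + 3f₁ + 3f₂ + 2f₃ + 3f₄ + 3f₅ + f₆] = 0.25·(-91.259259) = -22.8148.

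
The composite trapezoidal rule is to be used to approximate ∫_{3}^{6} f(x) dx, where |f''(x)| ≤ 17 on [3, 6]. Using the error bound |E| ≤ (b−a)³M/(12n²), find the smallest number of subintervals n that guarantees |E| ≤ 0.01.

Need 459/(12n²) ≤ 0.01.
n² ≥ 459/(12·0.01) = 3825 ⇒ n ≥ 61.8466, so the smallest n is 62.

62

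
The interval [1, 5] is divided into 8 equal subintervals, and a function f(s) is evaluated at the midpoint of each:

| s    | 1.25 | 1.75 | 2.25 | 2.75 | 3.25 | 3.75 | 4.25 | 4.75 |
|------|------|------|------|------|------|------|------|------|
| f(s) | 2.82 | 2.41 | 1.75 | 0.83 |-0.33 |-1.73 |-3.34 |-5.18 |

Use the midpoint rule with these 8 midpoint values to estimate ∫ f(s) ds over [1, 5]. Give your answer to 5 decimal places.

-1.38500

h = 0.5, n = 8.
h·[y(m₁) + y(m₂) + y(m₃) + y(m₄) + y(m₅) + y(m₆) + y(m₇) + y(m₈)] = 0.5·(-2.77) = -1.38500.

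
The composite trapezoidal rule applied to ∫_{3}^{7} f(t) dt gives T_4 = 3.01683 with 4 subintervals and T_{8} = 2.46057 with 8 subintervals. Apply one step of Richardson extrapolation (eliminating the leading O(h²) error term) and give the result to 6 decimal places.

2.275150

R = (4·T_{8} − T_4) / 3 = (4·2.46057 − 3.01683)/3 = (6.82545)/3 = 2.275150.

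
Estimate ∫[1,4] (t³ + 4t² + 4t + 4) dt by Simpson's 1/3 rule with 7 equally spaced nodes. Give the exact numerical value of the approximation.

h = (4 − 1)/6 = 0.5.
Nodes t₀,…,t₆ = 1, 1.5, 2, 2.5, 3, 3.5, 4.
f(t) = t³ + 4t² + 4t + 4: f₀=13, f₁=22.375, f₂=36, f₃=54.625, f₄=79, f₅=109.875, f₆=148.
(h/3)·[f₀ + 4f₁ + 2f₂ + 4f₃ + 2f₄ + 4f₅ + f₆] = 0.166667·(1138.5) = 189.75.

189.75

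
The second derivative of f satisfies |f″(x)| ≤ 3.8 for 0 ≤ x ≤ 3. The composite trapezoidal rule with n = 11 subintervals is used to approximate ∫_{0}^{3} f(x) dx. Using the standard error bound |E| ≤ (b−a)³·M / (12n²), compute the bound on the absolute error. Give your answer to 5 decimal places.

|E| ≤ (3)³·3.8 / (12·11²) = 102.6/1452 = 0.07066.

0.07066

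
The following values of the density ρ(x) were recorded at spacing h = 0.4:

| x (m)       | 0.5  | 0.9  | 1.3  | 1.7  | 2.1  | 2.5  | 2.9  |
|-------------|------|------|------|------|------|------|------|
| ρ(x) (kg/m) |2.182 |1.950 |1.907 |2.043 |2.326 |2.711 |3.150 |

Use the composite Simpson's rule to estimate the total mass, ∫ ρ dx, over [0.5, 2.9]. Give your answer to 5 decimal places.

5.41520

h = 0.4, n = 6.
(h/3)·[y₀ + 4y₁ + 2y₂ + 4y₃ + 2y₄ + 4y₅ + y₆] = 0.133333·(40.614) = 5.41520.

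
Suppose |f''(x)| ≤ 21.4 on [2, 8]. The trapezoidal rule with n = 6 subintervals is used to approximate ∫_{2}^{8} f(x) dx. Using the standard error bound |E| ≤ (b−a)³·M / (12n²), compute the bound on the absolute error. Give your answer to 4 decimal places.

10.7000

|E| ≤ (6)³·21.4 / (12·6²) = 4622.4/432 = 10.7000.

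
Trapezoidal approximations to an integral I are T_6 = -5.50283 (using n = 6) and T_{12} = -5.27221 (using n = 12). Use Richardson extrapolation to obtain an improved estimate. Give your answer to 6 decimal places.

R = (4·T_{12} − T_6) / 3 = (4·(-5.27221) − (-5.50283))/3 = (-15.58601)/3 = -5.195337.

-5.195337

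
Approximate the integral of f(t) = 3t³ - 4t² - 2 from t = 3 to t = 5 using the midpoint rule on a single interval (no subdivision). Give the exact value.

M = (b−a)·f(4) = 2·(126) = 252.

252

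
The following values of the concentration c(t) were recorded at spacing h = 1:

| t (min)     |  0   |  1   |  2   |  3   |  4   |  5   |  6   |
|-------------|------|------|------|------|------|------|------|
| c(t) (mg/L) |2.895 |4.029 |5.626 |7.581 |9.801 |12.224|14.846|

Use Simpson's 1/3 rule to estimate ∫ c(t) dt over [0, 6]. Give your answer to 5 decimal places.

47.97700

h = 1, n = 6.
(h/3)·[y₀ + 4y₁ + 2y₂ + 4y₃ + 2y₄ + 4y₅ + y₆] = 0.333333·(143.931) = 47.97700.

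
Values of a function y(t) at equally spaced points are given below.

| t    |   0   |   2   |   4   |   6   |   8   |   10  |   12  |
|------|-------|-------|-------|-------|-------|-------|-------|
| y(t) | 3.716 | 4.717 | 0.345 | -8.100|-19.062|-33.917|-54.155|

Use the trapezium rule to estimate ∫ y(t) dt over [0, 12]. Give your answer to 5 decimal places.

-162.47300

h = 2, n = 6.
(h/2)·[y₀ + 2y₁ + 2y₂ + 2y₃ + 2y₄ + 2y₅ + y₆] = 1·(-162.473) = -162.47300.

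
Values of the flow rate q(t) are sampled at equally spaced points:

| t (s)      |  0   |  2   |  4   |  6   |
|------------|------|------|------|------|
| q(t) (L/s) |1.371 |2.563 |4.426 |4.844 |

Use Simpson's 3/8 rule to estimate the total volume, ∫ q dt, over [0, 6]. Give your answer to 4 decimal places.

h = 2, n = 3.
(3h/8)·[y₀ + 3y₁ + 3y₂ + y₃] = 0.75·(27.182) = 20.3865.

20.3865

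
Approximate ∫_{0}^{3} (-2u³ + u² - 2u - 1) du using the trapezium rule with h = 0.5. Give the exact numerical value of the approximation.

h = (3 − 0)/6 = 0.5.
Nodes u₀,…,u₆ = 0, 0.5, 1, 1.5, 2, 2.5, 3.
f(u) = -2u³ + u² - 2u - 1: f₀=-1, f₁=-2, f₂=-4, f₃=-8.5, f₄=-17, f₅=-31, f₆=-52.
(h/2)·[f₀ + 2f₁ + 2f₂ + 2f₃ + 2f₄ + 2f₅ + f₆] = 0.25·(-178) = -44.5.

-44.5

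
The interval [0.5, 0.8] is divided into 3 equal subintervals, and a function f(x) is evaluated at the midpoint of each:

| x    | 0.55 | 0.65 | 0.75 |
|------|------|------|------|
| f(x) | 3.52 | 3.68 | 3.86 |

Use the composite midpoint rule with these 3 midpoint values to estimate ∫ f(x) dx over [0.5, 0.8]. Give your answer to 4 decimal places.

1.1060

h = 0.1, n = 3.
h·[y(m₁) + y(m₂) + y(m₃)] = 0.1·(11.06) = 1.1060.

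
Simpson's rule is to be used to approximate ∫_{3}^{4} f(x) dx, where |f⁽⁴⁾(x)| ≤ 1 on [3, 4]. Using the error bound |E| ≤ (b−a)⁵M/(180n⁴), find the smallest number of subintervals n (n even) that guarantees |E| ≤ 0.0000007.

10

Need 1/(180n⁴) ≤ 0.0000007.
n⁴ ≥ 1/(180·0.0000007) = 7936.51 ⇒ n ≥ 9.4386, so the smallest even n is 10. (n must be even for Simpson's rule.)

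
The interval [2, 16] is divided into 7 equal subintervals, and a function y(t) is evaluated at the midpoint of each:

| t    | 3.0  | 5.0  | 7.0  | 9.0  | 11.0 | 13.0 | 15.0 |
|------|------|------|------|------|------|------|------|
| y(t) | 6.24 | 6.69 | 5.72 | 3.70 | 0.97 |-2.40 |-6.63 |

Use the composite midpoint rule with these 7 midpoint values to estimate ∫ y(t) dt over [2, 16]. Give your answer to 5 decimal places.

28.58000

h = 2, n = 7.
h·[y(m₁) + y(m₂) + y(m₃) + y(m₄) + y(m₅) + y(m₆) + y(m₇)] = 2·(14.29) = 28.58000.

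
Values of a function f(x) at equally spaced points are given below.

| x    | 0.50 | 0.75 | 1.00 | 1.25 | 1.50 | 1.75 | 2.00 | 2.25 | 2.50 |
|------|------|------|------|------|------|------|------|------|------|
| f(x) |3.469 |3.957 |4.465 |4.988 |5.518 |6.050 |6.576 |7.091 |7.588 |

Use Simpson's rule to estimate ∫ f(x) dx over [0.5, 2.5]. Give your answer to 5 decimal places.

h = 0.25, n = 8.
(h/3)·[y₀ + 4y₁ + 2y₂ + 4y₃ + 2y₄ + 4y₅ + 2y₆ + 4y₇ + y₈] = 0.083333·(132.519) = 11.04325.

11.04325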